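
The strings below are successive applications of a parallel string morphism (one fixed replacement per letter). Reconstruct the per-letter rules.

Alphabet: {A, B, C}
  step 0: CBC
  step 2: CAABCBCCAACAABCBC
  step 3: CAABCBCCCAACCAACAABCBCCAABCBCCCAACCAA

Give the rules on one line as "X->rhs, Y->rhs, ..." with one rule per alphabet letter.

  step 2 ⇒ step 3: CAABCBCCAACAABCBC ⇒ CAA·BC·BC·C·CAA·C·CAA·CAA·BC·BC·CAA·BC·BC·C·CAA·C·CAA
    A ↦ BC
    B ↦ C
    C ↦ CAA

A->BC, B->C, C->CAA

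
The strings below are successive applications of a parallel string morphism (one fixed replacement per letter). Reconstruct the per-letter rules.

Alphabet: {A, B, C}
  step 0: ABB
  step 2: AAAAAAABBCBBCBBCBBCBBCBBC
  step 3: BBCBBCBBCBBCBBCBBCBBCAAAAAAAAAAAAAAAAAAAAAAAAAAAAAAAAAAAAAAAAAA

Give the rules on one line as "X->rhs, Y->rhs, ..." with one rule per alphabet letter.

A->BBC, B->AAA, C->A

  step 2 ⇒ step 3: AAAAAAABBCBBCBBCBBCBBCBBC ⇒ BBC·BBC·BBC·BBC·BBC·BBC·BBC·AAA·AAA·A·AAA·AAA·A·AAA·AAA·A·AAA·AAA·A·AAA·AAA·A·AAA·AAA·A
    A ↦ BBC
    B ↦ AAA
    C ↦ A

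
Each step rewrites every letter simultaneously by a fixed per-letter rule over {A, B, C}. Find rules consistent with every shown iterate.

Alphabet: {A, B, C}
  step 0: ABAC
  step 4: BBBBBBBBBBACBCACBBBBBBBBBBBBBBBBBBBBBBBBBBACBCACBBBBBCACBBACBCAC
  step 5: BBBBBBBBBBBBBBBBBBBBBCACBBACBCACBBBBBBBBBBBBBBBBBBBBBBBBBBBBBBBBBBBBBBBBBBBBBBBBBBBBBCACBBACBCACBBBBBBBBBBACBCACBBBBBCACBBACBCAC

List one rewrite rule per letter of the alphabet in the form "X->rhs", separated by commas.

  step 4 ⇒ step 5: BBBBBBBBBBACBCACBBBBBBBBBBBBBBBBBBBBBBBBBBACBCACBBBBBCACBBACBCAC ⇒ BB·BB·BB·BB·BB·BB·BB·BB·BB·BB·BC·AC·BB·AC·BC·AC·BB·BB·BB·BB·BB·BB·BB·BB·BB·BB·BB·BB·BB·BB·BB·BB·BB·BB·BB·BB·BB·BB·BB·BB·BB·BB·BC·AC·BB·AC·BC·AC·BB·BB·BB·BB·BB·AC·BC·AC·BB·BB·BC·AC·BB·AC·BC·AC
    A ↦ BC
    B ↦ BB
    C ↦ AC

A->BC, B->BB, C->AC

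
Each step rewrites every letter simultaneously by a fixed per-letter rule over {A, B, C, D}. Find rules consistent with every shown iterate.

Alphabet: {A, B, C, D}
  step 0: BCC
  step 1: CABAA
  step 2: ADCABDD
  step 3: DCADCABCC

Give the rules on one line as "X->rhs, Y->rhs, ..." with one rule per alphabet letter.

A->D, B->CAB, C->A, D->C

  step 2 ⇒ step 3: ADCABDD ⇒ D·C·A·D·CAB·C·C
    A ↦ D
    B ↦ CAB
    C ↦ A
    D ↦ C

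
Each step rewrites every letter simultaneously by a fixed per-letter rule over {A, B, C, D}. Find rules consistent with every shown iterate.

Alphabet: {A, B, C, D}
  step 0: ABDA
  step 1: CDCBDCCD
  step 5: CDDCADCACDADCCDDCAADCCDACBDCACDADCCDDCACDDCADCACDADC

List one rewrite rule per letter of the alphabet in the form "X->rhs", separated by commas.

A->CD, B->CB, C->A, D->DC

  step 0 ⇒ step 1: ABDA ⇒ CD·CB·DC·CD
    A ↦ CD
    B ↦ CB
    D ↦ DC
    C ↦ A  (constrained at step 1)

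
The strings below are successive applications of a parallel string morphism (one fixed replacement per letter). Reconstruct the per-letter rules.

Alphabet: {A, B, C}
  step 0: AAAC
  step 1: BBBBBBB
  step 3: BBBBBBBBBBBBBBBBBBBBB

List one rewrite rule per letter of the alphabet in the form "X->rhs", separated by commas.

  step 0 ⇒ step 1: AAAC ⇒ BB·BB·BB·B
    A ↦ BB
    C ↦ B
    B ↦ CA  (constrained at step 1)

A->BB, B->CA, C->B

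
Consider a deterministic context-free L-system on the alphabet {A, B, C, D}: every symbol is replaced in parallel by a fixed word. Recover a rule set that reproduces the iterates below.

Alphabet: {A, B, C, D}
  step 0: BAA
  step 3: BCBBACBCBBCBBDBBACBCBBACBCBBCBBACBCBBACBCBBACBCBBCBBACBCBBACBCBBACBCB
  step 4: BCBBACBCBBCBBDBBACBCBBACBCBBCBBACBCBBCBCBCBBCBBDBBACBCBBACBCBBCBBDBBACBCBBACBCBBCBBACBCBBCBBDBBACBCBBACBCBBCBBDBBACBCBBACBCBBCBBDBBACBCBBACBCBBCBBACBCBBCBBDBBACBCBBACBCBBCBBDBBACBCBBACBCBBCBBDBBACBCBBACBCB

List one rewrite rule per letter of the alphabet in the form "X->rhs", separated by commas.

A->BDB, B->BCB, C->BAC, D->C

  step 3 ⇒ step 4: BCBBACBCBBCBBDBBACBCBBACBCBBCBBACBCBBACBCBBACBCBBCBBACBCBBACBCBBACBCB ⇒ BCB·BAC·BCB·BCB·BDB·BAC·BCB·BAC·BCB·BCB·BAC·BCB·BCB·C·BCB·BCB·BDB·BAC·BCB·BAC·BCB·BCB·BDB·BAC·BCB·BAC·BCB·BCB·BAC·BCB·BCB·BDB·BAC·BCB·BAC·BCB·BCB·BDB·BAC·BCB·BAC·BCB·BCB·BDB·BAC·BCB·BAC·BCB·BCB·BAC·BCB·BCB·BDB·BAC·BCB·BAC·BCB·BCB·BDB·BAC·BCB·BAC·BCB·BCB·BDB·BAC·BCB·BAC·BCB
    A ↦ BDB
    B ↦ BCB
    C ↦ BAC
    D ↦ C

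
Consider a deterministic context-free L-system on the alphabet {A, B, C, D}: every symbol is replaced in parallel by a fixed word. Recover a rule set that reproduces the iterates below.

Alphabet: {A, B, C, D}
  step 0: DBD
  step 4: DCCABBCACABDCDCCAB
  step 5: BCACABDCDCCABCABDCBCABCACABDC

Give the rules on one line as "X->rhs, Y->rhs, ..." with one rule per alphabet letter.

  step 4 ⇒ step 5: DCCABBCACABDCDCCAB ⇒ B·CA·CA·B·DC·DC·CA·B·CA·B·DC·B·CA·B·CA·CA·B·DC
    A ↦ B
    B ↦ DC
    C ↦ CA
    D ↦ B

A->B, B->DC, C->CA, D->B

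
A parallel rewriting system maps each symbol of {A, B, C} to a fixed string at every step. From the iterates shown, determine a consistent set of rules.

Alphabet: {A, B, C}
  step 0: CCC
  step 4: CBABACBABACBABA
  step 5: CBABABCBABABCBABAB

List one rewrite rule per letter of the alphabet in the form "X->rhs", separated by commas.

A->B, B->A, C->CB

  step 4 ⇒ step 5: CBABACBABACBABA ⇒ CB·A·B·A·B·CB·A·B·A·B·CB·A·B·A·B
    A ↦ B
    B ↦ A
    C ↦ CB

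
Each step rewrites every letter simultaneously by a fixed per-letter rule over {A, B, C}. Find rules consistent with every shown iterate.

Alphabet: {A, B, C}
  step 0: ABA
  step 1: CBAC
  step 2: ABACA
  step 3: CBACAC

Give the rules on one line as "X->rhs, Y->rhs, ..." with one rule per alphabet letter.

A->C, B->BA, C->A

  step 2 ⇒ step 3: ABACA ⇒ C·BA·C·A·C
    A ↦ C
    B ↦ BA
    C ↦ A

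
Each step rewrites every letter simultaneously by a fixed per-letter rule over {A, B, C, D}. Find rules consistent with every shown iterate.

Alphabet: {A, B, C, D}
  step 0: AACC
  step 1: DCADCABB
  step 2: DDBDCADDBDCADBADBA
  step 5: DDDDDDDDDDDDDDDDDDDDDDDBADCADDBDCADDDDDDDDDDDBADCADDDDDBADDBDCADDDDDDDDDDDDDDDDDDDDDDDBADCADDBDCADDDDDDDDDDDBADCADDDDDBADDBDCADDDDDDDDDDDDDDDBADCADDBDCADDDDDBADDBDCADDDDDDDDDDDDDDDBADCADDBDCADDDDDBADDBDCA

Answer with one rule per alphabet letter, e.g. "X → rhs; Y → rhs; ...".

A->DCA, B->DBA, C->B, D->DD

  step 1 ⇒ step 2: DCADCABB ⇒ DD·B·DCA·DD·B·DCA·DBA·DBA
    A ↦ DCA
    B ↦ DBA
    C ↦ B
    D ↦ DD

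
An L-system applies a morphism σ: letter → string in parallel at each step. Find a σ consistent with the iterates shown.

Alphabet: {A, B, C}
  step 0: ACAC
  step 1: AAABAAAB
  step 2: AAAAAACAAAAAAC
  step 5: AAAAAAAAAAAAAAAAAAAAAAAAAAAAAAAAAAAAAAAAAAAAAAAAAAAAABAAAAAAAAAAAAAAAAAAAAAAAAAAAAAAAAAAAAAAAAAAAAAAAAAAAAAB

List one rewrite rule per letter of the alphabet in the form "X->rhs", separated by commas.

  step 1 ⇒ step 2: AAABAAAB ⇒ AA·AA·AA·C·AA·AA·AA·C
    A ↦ AA
    B ↦ C
  step 0 ⇒ step 1: ACAC ⇒ AA·AB·AA·AB
    C ↦ AB

A->AA, B->C, C->AB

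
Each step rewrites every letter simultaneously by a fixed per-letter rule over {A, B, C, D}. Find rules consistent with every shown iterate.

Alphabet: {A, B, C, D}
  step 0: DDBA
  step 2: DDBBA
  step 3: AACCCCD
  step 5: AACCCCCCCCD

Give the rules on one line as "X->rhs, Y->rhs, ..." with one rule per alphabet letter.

A->D, B->CC, C->B, D->A

  step 2 ⇒ step 3: DDBBA ⇒ A·A·CC·CC·D
    A ↦ D
    B ↦ CC
    D ↦ A
    C ↦ B  (constrained at step 3)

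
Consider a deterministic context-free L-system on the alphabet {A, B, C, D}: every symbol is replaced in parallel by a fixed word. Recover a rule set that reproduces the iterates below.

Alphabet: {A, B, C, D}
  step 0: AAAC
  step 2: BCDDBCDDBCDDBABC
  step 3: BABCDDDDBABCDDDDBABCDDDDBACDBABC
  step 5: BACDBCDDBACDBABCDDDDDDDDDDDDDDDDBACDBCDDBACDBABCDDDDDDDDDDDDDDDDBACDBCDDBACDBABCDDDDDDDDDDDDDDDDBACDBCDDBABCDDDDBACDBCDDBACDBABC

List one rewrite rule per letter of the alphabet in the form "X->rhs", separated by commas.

  step 2 ⇒ step 3: BCDDBCDDBCDDBABC ⇒ BA·BC·DD·DD·BA·BC·DD·DD·BA·BC·DD·DD·BA·CD·BA·BC
    A ↦ CD
    B ↦ BA
    C ↦ BC
    D ↦ DD

A->CD, B->BA, C->BC, D->DD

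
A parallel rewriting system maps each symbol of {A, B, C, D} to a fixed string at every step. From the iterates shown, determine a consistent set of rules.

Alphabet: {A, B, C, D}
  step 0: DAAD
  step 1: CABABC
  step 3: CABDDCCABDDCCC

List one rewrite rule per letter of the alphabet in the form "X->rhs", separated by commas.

A->AB, B->DD, C->D, D->C

  step 0 ⇒ step 1: DAAD ⇒ C·AB·AB·C
    A ↦ AB
    D ↦ C
    B ↦ DD  (constrained at step 1)
    C ↦ D  (constrained at step 1)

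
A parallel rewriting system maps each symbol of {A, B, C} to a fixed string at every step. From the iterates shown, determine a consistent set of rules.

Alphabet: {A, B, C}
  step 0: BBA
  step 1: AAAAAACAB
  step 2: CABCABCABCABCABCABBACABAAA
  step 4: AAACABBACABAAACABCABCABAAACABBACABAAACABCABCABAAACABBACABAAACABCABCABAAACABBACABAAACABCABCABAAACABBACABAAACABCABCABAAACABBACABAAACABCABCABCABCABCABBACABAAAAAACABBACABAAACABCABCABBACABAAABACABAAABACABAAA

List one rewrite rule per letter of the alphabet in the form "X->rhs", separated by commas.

A->CAB, B->AAA, C->BA

  step 1 ⇒ step 2: AAAAAACAB ⇒ CAB·CAB·CAB·CAB·CAB·CAB·BA·CAB·AAA
    A ↦ CAB
    B ↦ AAA
    C ↦ BA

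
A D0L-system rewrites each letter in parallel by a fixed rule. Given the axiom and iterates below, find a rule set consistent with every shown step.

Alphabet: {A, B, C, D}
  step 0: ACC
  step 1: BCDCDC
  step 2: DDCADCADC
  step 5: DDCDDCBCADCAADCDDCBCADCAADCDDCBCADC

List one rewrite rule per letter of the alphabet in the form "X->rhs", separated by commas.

  step 1 ⇒ step 2: BCDCDC ⇒ D·DC·A·DC·A·DC
    B ↦ D
    C ↦ DC
    D ↦ A
  step 0 ⇒ step 1: ACC ⇒ BC·DC·DC
    A ↦ BC

A->BC, B->D, C->DC, D->A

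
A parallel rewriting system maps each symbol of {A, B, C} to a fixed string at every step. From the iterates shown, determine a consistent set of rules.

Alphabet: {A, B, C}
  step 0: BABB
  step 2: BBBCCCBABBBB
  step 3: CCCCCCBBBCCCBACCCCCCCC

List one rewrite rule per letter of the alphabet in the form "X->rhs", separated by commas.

A->CBA, B->CC, C->B

  step 2 ⇒ step 3: BBBCCCBABBBB ⇒ CC·CC·CC·B·B·B·CC·CBA·CC·CC·CC·CC
    A ↦ CBA
    B ↦ CC
    C ↦ B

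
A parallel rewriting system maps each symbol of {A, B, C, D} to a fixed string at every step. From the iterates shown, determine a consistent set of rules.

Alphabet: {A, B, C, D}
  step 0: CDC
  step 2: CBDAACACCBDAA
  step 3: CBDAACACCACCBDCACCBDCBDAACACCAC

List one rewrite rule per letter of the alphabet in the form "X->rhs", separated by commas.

  step 2 ⇒ step 3: CBDAACACCBDAA ⇒ CBD·A·A·CAC·CAC·CBD·CAC·CBD·CBD·A·A·CAC·CAC
    A ↦ CAC
    B ↦ A
    C ↦ CBD
    D ↦ A

A->CAC, B->A, C->CBD, D->A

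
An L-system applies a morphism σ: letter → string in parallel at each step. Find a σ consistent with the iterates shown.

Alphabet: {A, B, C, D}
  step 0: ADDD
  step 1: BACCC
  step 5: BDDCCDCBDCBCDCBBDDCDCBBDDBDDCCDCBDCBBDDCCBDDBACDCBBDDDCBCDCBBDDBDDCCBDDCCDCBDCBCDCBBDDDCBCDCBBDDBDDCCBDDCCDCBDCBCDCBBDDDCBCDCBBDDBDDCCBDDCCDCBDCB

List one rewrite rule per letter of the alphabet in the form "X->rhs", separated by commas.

  step 0 ⇒ step 1: ADDD ⇒ BA·C·C·C
    A ↦ BA
    D ↦ C
    B ↦ BDD  (constrained at step 1)
    C ↦ DCB  (constrained at step 1)

A->BA, B->BDD, C->DCB, D->C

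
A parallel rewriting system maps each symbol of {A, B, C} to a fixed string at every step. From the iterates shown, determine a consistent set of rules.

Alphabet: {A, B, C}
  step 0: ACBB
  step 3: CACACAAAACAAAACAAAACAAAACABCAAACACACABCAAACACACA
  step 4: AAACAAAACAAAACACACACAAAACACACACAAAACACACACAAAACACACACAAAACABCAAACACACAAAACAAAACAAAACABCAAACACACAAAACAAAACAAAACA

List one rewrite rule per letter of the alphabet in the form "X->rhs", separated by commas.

A->CA, B->BC, C->AAA

  step 3 ⇒ step 4: CACACAAAACAAAACAAAACAAAACABCAAACACACABCAAACACACA ⇒ AAA·CA·AAA·CA·AAA·CA·CA·CA·CA·AAA·CA·CA·CA·CA·AAA·CA·CA·CA·CA·AAA·CA·CA·CA·CA·AAA·CA·BC·AAA·CA·CA·CA·AAA·CA·AAA·CA·AAA·CA·BC·AAA·CA·CA·CA·AAA·CA·AAA·CA·AAA·CA
    A ↦ CA
    B ↦ BC
    C ↦ AAA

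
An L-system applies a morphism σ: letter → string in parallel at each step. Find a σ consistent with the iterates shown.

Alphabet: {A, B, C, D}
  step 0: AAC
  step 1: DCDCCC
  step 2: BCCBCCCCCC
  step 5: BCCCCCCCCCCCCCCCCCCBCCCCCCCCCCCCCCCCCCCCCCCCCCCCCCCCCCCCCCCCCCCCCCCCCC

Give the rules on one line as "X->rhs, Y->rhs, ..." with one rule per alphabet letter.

  step 1 ⇒ step 2: DCDCCC ⇒ B·CC·B·CC·CC·CC
    C ↦ CC
    D ↦ B
  step 0 ⇒ step 1: AAC ⇒ DC·DC·CC
    A ↦ DC
    B ↦ A  (constrained at step 2)

A->DC, B->A, C->CC, D->B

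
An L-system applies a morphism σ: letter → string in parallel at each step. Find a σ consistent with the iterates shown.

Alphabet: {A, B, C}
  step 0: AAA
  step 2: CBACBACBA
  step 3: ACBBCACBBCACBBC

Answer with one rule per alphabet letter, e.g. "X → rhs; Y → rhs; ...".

A->BC, B->CB, C->A

  step 2 ⇒ step 3: CBACBACBA ⇒ A·CB·BC·A·CB·BC·A·CB·BC
    A ↦ BC
    B ↦ CB
    C ↦ A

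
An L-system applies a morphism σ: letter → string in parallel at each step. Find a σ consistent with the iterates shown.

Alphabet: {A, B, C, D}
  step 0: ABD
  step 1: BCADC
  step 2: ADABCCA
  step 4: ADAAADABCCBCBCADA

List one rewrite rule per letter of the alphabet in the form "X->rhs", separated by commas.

A->BC, B->AD, C->A, D->C

  step 1 ⇒ step 2: BCADC ⇒ AD·A·BC·C·A
    A ↦ BC
    B ↦ AD
    C ↦ A
    D ↦ C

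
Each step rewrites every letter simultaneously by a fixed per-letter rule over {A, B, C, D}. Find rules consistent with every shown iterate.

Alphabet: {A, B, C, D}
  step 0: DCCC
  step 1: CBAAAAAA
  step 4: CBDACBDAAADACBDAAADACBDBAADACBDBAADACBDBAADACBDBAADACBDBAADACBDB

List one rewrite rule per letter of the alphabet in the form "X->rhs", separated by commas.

  step 0 ⇒ step 1: DCCC ⇒ CB·AA·AA·AA
    C ↦ AA
    D ↦ CB
    A ↦ DB  (constrained at step 1)
    B ↦ DA  (constrained at step 1)

A->DB, B->DA, C->AA, D->CB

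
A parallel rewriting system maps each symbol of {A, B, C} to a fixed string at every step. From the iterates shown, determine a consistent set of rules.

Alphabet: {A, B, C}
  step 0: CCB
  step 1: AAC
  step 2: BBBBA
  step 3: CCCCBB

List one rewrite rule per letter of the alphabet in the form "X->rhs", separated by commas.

A->BB, B->C, C->A

  step 2 ⇒ step 3: BBBBA ⇒ C·C·C·C·BB
    A ↦ BB
    B ↦ C
  step 0 ⇒ step 1: CCB ⇒ A·A·C
    C ↦ A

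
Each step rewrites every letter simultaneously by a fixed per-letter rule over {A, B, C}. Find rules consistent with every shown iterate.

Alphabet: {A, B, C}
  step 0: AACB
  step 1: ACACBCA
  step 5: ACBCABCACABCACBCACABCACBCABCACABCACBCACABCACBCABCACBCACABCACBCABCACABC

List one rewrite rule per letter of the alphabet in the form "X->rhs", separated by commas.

A->AC, B->A, C->BC

  step 0 ⇒ step 1: AACB ⇒ AC·AC·BC·A
    A ↦ AC
    B ↦ A
    C ↦ BC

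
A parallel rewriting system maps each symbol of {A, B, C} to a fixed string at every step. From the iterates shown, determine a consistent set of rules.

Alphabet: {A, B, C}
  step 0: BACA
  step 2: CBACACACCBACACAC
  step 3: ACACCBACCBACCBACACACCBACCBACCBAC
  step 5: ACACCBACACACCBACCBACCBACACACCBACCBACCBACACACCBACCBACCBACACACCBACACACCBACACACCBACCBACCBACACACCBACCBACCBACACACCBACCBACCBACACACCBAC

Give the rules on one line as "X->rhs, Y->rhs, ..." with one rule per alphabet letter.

  step 2 ⇒ step 3: CBACACACCBACACAC ⇒ AC·AC·CB·AC·CB·AC·CB·AC·AC·AC·CB·AC·CB·AC·CB·AC
    A ↦ CB
    B ↦ AC
    C ↦ AC

A->CB, B->AC, C->AC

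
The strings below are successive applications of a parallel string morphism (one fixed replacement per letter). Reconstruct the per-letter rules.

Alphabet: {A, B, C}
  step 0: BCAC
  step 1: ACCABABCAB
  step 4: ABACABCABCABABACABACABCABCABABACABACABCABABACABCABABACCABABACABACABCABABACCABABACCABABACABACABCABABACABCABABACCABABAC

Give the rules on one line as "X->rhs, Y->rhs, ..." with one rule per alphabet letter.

A->AB, B->AC, C->CAB

  step 0 ⇒ step 1: BCAC ⇒ AC·CAB·AB·CAB
    A ↦ AB
    B ↦ AC
    C ↦ CAB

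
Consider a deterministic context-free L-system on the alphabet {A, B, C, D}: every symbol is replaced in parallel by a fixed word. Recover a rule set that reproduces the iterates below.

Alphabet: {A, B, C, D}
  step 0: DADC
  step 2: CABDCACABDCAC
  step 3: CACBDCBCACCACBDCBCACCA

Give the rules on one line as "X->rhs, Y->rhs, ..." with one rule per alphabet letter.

  step 2 ⇒ step 3: CABDCACABDCAC ⇒ CA·C·BD·CB·CA·C·CA·C·BD·CB·CA·C·CA
    A ↦ C
    B ↦ BD
    C ↦ CA
    D ↦ CB

A->C, B->BD, C->CA, D->CB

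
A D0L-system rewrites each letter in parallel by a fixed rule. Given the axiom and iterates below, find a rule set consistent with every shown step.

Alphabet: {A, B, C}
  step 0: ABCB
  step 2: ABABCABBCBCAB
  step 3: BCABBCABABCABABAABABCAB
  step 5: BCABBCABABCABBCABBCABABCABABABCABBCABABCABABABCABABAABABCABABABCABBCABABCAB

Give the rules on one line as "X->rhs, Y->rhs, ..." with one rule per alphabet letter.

  step 2 ⇒ step 3: ABABCABBCBCAB ⇒ BC·AB·BC·AB·A·BC·AB·AB·A·AB·A·BC·AB
    A ↦ BC
    B ↦ AB
    C ↦ A

A->BC, B->AB, C->A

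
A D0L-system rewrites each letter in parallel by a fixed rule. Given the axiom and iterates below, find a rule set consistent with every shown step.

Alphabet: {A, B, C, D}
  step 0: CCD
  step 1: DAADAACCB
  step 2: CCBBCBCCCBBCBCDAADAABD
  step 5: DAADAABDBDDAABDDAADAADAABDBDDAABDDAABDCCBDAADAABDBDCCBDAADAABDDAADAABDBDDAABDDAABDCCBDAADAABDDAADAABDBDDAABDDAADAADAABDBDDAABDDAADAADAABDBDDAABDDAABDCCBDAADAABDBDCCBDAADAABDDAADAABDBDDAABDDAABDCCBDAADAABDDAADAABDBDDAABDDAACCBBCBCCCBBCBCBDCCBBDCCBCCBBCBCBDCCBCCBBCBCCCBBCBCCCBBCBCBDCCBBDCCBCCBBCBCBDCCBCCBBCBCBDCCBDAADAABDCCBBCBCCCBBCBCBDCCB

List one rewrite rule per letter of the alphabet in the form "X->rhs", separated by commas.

  step 1 ⇒ step 2: DAADAACCB ⇒ CCB·BC·BC·CCB·BC·BC·DAA·DAA·BD
    A ↦ BC
    B ↦ BD
    C ↦ DAA
    D ↦ CCB

A->BC, B->BD, C->DAA, D->CCB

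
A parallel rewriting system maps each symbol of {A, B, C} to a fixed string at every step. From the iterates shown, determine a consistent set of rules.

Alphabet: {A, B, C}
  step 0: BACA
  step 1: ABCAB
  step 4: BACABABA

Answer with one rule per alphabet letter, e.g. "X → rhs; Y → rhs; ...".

A->B, B->A, C->CA

  step 0 ⇒ step 1: BACA ⇒ A·B·CA·B
    A ↦ B
    B ↦ A
    C ↦ CA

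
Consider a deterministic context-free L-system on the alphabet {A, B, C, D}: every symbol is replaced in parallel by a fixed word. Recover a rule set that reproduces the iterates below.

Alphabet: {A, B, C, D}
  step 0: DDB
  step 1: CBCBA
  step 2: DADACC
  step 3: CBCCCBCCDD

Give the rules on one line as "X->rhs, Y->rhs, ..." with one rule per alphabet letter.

A->CC, B->A, C->D, D->CB

  step 2 ⇒ step 3: DADACC ⇒ CB·CC·CB·CC·D·D
    A ↦ CC
    C ↦ D
    D ↦ CB
  step 0 ⇒ step 1: DDB ⇒ CB·CB·A
    B ↦ A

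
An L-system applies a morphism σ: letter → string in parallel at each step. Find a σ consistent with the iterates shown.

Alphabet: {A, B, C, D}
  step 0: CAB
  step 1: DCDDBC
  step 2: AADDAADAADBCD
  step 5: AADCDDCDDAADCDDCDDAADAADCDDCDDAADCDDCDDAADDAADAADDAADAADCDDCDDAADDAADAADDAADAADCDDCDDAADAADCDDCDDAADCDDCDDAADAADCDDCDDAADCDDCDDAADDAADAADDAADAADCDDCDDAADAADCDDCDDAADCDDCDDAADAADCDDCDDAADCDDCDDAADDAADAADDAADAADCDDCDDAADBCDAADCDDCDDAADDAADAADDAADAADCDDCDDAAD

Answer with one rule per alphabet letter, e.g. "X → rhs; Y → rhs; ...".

A->CDD, B->BC, C->D, D->AAD

  step 1 ⇒ step 2: DCDDBC ⇒ AAD·D·AAD·AAD·BC·D
    B ↦ BC
    C ↦ D
    D ↦ AAD
  step 0 ⇒ step 1: CAB ⇒ D·CDD·BC
    A ↦ CDD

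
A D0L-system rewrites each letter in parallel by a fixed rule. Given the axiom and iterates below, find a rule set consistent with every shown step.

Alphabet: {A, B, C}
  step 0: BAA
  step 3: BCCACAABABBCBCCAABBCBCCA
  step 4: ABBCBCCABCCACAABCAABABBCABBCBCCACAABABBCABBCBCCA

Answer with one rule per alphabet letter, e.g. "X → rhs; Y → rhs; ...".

  step 3 ⇒ step 4: BCCACAABABBCBCCAABBCBCCA ⇒ AB·BC·BC·CA·BC·CA·CA·AB·CA·AB·AB·BC·AB·BC·BC·CA·CA·AB·AB·BC·AB·BC·BC·CA
    A ↦ CA
    B ↦ AB
    C ↦ BC

A->CA, B->AB, C->BC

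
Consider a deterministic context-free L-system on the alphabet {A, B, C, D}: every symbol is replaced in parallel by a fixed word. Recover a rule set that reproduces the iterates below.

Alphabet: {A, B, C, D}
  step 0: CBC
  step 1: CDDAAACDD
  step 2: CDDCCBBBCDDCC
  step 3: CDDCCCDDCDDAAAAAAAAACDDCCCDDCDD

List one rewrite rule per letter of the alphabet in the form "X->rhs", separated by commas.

A->B, B->AAA, C->CDD, D->C

  step 2 ⇒ step 3: CDDCCBBBCDDCC ⇒ CDD·C·C·CDD·CDD·AAA·AAA·AAA·CDD·C·C·CDD·CDD
    B ↦ AAA
    C ↦ CDD
    D ↦ C
  step 1 ⇒ step 2: CDDAAACDD ⇒ CDD·C·C·B·B·B·CDD·C·C
    A ↦ B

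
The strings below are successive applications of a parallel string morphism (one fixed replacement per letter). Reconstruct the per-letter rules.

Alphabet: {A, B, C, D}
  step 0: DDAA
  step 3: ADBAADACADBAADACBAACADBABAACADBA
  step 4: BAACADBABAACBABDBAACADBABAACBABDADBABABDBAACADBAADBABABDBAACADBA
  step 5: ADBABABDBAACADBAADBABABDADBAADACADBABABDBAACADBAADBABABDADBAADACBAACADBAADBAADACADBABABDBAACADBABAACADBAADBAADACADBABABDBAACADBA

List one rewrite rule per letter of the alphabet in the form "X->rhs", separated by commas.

A->BA, B->AD, C->BD, D->AC

  step 4 ⇒ step 5: BAACADBABAACBABDBAACADBABAACBABDADBABABDBAACADBAADBABABDBAACADBA ⇒ AD·BA·BA·BD·BA·AC·AD·BA·AD·BA·BA·BD·AD·BA·AD·AC·AD·BA·BA·BD·BA·AC·AD·BA·AD·BA·BA·BD·AD·BA·AD·AC·BA·AC·AD·BA·AD·BA·AD·AC·AD·BA·BA·BD·BA·AC·AD·BA·BA·AC·AD·BA·AD·BA·AD·AC·AD·BA·BA·BD·BA·AC·AD·BA
    A ↦ BA
    B ↦ AD
    C ↦ BD
    D ↦ AC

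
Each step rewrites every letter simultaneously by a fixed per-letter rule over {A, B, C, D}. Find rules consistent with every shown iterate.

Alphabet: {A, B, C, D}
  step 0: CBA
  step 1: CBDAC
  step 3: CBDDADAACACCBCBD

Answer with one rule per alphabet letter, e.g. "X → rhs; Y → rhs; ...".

A->AC, B->D, C->CB, D->DA

  step 0 ⇒ step 1: CBA ⇒ CB·D·AC
    A ↦ AC
    B ↦ D
    C ↦ CB
    D ↦ DA  (constrained at step 1)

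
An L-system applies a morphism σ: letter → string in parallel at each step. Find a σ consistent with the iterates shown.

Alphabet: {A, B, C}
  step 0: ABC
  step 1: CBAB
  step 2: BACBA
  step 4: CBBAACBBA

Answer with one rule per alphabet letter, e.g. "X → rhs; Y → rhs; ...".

A->CB, B->A, C->B

  step 1 ⇒ step 2: CBAB ⇒ B·A·CB·A
    A ↦ CB
    B ↦ A
    C ↦ B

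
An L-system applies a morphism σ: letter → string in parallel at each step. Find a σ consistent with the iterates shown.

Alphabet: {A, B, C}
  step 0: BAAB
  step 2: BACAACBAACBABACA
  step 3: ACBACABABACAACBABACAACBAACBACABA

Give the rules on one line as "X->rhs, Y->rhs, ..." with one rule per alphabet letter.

  step 2 ⇒ step 3: BACAACBAACBABACA ⇒ AC·BA·CA·BA·BA·CA·AC·BA·BA·CA·AC·BA·AC·BA·CA·BA
    A ↦ BA
    B ↦ AC
    C ↦ CA

A->BA, B->AC, C->CA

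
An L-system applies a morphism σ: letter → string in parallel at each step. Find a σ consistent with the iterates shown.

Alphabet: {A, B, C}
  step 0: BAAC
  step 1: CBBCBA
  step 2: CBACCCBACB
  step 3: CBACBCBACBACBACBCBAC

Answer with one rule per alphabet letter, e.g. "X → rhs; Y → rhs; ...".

A->B, B->C, C->CBA

  step 2 ⇒ step 3: CBACCCBACB ⇒ CBA·C·B·CBA·CBA·CBA·C·B·CBA·C
    A ↦ B
    B ↦ C
    C ↦ CBA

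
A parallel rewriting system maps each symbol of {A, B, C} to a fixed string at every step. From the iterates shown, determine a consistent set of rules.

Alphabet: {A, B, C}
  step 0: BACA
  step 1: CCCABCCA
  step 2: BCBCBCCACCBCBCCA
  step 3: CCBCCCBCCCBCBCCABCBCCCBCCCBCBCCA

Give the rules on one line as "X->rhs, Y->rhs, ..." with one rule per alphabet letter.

A->CA, B->CC, C->BC

  step 2 ⇒ step 3: BCBCBCCACCBCBCCA ⇒ CC·BC·CC·BC·CC·BC·BC·CA·BC·BC·CC·BC·CC·BC·BC·CA
    A ↦ CA
    B ↦ CC
    C ↦ BC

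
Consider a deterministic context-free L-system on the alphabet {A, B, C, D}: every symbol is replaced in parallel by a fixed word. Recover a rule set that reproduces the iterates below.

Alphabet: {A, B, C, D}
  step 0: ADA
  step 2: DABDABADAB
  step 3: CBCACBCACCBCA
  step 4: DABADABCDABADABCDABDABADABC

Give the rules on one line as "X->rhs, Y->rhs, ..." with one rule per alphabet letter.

  step 3 ⇒ step 4: CBCACBCACCBCA ⇒ DAB·A·DAB·C·DAB·A·DAB·C·DAB·DAB·A·DAB·C
    A ↦ C
    B ↦ A
    C ↦ DAB
  step 2 ⇒ step 3: DABDABADAB ⇒ CB·C·A·CB·C·A·C·CB·C·A
    D ↦ CB

A->C, B->A, C->DAB, D->CB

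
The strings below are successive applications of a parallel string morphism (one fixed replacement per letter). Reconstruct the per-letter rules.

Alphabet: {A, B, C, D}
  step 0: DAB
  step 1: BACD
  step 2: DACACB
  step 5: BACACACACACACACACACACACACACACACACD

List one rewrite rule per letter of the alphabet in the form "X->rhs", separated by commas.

  step 1 ⇒ step 2: BACD ⇒ D·AC·AC·B
    A ↦ AC
    B ↦ D
    C ↦ AC
    D ↦ B

A->AC, B->D, C->AC, D->B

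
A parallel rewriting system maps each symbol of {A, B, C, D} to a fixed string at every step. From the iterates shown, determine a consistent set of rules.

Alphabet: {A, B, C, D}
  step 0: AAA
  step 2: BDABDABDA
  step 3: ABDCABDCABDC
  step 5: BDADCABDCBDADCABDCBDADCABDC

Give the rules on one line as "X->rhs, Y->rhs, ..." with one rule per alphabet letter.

A->DC, B->A, C->DA, D->B

  step 2 ⇒ step 3: BDABDABDA ⇒ A·B·DC·A·B·DC·A·B·DC
    A ↦ DC
    B ↦ A
    D ↦ B
    C ↦ DA  (constrained at step 3)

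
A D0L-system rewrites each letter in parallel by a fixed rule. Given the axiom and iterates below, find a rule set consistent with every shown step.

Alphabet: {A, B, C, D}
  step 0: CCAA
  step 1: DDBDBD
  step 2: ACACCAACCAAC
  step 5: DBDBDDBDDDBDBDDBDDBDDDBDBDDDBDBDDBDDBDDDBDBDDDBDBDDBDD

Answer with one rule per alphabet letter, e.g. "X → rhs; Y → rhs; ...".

A->BD, B->CA, C->D, D->AC

  step 1 ⇒ step 2: DDBDBD ⇒ AC·AC·CA·AC·CA·AC
    B ↦ CA
    D ↦ AC
  step 0 ⇒ step 1: CCAA ⇒ D·D·BD·BD
    A ↦ BD
  step 0 ⇒ step 1: CCAA ⇒ D·D·BD·BD
    C ↦ D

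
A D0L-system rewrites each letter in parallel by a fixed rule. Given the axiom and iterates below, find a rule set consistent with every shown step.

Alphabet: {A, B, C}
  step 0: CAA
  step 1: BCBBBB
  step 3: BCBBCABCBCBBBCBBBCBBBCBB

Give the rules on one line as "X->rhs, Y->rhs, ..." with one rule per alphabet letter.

A->BB, B->CA, C->BC

  step 0 ⇒ step 1: CAA ⇒ BC·BB·BB
    A ↦ BB
    C ↦ BC
    B ↦ CA  (constrained at step 1)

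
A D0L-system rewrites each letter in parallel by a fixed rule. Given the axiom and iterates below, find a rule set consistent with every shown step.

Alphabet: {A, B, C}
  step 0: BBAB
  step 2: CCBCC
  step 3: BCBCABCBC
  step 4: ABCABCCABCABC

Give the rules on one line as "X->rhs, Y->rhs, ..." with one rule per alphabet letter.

A->C, B->A, C->BC

  step 3 ⇒ step 4: BCBCABCBC ⇒ A·BC·A·BC·C·A·BC·A·BC
    A ↦ C
    B ↦ A
    C ↦ BC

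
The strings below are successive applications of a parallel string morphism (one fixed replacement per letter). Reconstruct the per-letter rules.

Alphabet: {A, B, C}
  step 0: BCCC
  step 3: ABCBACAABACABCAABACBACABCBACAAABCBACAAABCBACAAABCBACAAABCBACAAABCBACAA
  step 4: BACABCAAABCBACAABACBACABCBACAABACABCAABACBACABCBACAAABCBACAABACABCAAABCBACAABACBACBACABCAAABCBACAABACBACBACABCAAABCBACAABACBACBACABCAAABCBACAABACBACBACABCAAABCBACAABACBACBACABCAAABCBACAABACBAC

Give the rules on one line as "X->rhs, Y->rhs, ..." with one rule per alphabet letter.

A->BAC, B->ABC, C->AA

  step 3 ⇒ step 4: ABCBACAABACABCAABACBACABCBACAAABCBACAAABCBACAAABCBACAAABCBACAAABCBACAA ⇒ BAC·ABC·AA·ABC·BAC·AA·BAC·BAC·ABC·BAC·AA·BAC·ABC·AA·BAC·BAC·ABC·BAC·AA·ABC·BAC·AA·BAC·ABC·AA·ABC·BAC·AA·BAC·BAC·BAC·ABC·AA·ABC·BAC·AA·BAC·BAC·BAC·ABC·AA·ABC·BAC·AA·BAC·BAC·BAC·ABC·AA·ABC·BAC·AA·BAC·BAC·BAC·ABC·AA·ABC·BAC·AA·BAC·BAC·BAC·ABC·AA·ABC·BAC·AA·BAC·BAC
    A ↦ BAC
    B ↦ ABC
    C ↦ AA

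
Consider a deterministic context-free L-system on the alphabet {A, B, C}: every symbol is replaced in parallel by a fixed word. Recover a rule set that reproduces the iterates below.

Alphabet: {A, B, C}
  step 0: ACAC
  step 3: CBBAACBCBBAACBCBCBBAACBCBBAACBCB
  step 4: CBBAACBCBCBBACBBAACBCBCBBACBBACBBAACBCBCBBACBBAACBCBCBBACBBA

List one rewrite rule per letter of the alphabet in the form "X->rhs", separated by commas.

  step 3 ⇒ step 4: CBBAACBCBBAACBCBCBBAACBCBBAACBCB ⇒ CBB·A·A·CB·CB·CBB·A·CBB·A·A·CB·CB·CBB·A·CBB·A·CBB·A·A·CB·CB·CBB·A·CBB·A·A·CB·CB·CBB·A·CBB·A
    A ↦ CB
    B ↦ A
    C ↦ CBB

A->CB, B->A, C->CBB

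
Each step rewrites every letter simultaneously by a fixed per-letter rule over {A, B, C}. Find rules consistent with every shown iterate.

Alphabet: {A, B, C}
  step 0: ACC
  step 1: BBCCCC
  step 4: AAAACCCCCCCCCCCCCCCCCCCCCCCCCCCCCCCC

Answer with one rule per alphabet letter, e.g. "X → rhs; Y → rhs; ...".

  step 0 ⇒ step 1: ACC ⇒ BB·CC·CC
    A ↦ BB
    C ↦ CC
    B ↦ A  (constrained at step 1)

A->BB, B->A, C->CC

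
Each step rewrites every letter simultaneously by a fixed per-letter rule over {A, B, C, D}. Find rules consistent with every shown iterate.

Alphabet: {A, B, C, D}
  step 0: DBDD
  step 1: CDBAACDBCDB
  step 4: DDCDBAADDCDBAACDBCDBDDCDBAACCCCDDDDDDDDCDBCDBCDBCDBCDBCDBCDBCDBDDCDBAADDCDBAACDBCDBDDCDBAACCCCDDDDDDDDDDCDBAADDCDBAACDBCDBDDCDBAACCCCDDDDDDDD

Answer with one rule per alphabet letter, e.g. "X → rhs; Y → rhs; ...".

A->CC, B->AA, C->DD, D->CDB

  step 0 ⇒ step 1: DBDD ⇒ CDB·AA·CDB·CDB
    B ↦ AA
    D ↦ CDB
    A ↦ CC  (constrained at step 1)
    C ↦ DD  (constrained at step 1)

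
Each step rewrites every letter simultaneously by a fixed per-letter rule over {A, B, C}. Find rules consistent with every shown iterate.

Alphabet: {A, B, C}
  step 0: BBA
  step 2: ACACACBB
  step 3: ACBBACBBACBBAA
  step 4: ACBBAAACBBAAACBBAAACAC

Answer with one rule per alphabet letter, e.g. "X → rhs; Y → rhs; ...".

  step 3 ⇒ step 4: ACBBACBBACBBAA ⇒ AC·BB·A·A·AC·BB·A·A·AC·BB·A·A·AC·AC
    A ↦ AC
    B ↦ A
    C ↦ BB

A->AC, B->A, C->BB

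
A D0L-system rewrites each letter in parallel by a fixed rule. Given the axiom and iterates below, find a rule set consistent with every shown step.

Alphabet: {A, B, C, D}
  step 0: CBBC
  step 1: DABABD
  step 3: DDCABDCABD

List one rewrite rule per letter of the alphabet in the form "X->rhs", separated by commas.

A->C, B->AB, C->D, D->C

  step 0 ⇒ step 1: CBBC ⇒ D·AB·AB·D
    B ↦ AB
    C ↦ D
    A ↦ C  (constrained at step 1)
    D ↦ C  (constrained at step 1)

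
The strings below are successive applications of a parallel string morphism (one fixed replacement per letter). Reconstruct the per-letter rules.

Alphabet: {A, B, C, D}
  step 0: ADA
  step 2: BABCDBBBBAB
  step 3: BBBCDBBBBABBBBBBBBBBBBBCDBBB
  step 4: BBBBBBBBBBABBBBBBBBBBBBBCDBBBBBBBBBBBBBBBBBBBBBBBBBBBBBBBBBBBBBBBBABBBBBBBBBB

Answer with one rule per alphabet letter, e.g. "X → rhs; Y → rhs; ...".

A->CD, B->BBB, C->B, D->AB

  step 3 ⇒ step 4: BBBCDBBBBABBBBBBBBBBBBBCDBBB ⇒ BBB·BBB·BBB·B·AB·BBB·BBB·BBB·BBB·CD·BBB·BBB·BBB·BBB·BBB·BBB·BBB·BBB·BBB·BBB·BBB·BBB·BBB·B·AB·BBB·BBB·BBB
    A ↦ CD
    B ↦ BBB
    C ↦ B
    D ↦ AB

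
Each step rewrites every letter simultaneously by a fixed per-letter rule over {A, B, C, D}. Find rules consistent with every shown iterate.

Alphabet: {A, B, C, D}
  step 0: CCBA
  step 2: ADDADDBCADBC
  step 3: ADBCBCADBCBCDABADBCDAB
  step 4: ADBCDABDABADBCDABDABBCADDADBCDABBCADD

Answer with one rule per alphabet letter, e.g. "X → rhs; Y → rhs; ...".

A->AD, B->D, C->AB, D->BC

  step 3 ⇒ step 4: ADBCBCADBCBCDABADBCDAB ⇒ AD·BC·D·AB·D·AB·AD·BC·D·AB·D·AB·BC·AD·D·AD·BC·D·AB·BC·AD·D
    A ↦ AD
    B ↦ D
    C ↦ AB
    D ↦ BC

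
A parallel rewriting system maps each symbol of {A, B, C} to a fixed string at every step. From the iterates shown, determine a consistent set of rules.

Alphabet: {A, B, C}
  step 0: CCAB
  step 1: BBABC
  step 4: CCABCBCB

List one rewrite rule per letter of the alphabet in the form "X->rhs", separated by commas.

A->AB, B->C, C->B

  step 0 ⇒ step 1: CCAB ⇒ B·B·AB·C
    A ↦ AB
    B ↦ C
    C ↦ B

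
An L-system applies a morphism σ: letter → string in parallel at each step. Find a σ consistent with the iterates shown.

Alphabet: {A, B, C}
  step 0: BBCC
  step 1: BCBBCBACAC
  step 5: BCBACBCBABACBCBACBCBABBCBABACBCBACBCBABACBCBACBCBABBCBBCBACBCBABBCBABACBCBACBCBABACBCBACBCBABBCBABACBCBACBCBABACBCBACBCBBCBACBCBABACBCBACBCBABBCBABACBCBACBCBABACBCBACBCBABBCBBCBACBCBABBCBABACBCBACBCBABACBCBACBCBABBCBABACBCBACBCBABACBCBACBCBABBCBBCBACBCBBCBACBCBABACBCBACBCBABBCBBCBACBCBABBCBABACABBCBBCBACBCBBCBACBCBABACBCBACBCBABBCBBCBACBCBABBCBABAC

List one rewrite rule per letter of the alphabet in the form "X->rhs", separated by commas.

A->AB, B->BCB, C->AC

  step 0 ⇒ step 1: BBCC ⇒ BCB·BCB·AC·AC
    B ↦ BCB
    C ↦ AC
    A ↦ AB  (constrained at step 1)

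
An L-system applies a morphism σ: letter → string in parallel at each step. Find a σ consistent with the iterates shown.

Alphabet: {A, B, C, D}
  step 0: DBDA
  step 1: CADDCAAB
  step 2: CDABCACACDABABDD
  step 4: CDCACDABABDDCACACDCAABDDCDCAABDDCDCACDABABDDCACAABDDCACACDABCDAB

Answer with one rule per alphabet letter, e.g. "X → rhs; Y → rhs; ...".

A->AB, B->DD, C->CD, D->CA

  step 1 ⇒ step 2: CADDCAAB ⇒ CD·AB·CA·CA·CD·AB·AB·DD
    A ↦ AB
    B ↦ DD
    C ↦ CD
    D ↦ CA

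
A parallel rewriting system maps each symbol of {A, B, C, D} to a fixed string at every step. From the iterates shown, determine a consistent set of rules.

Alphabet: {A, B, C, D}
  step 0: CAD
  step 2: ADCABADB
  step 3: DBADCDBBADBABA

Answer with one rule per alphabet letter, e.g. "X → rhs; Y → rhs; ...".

  step 2 ⇒ step 3: ADCABADB ⇒ DB·A·DC·DB·BA·DB·A·BA
    A ↦ DB
    B ↦ BA
    C ↦ DC
    D ↦ A

A->DB, B->BA, C->DC, D->A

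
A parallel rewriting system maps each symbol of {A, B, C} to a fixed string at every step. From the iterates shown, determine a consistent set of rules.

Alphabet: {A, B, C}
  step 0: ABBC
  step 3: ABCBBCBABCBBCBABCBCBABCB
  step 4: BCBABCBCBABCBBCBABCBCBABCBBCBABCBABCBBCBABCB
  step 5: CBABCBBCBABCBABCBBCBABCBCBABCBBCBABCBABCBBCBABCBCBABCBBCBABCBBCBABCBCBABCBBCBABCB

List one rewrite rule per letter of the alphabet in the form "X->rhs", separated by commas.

A->B, B->CB, C->AB

  step 4 ⇒ step 5: BCBABCBCBABCBBCBABCBCBABCBBCBABCBABCBBCBABCB ⇒ CB·AB·CB·B·CB·AB·CB·AB·CB·B·CB·AB·CB·CB·AB·CB·B·CB·AB·CB·AB·CB·B·CB·AB·CB·CB·AB·CB·B·CB·AB·CB·B·CB·AB·CB·CB·AB·CB·B·CB·AB·CB
    A ↦ B
    B ↦ CB
    C ↦ AB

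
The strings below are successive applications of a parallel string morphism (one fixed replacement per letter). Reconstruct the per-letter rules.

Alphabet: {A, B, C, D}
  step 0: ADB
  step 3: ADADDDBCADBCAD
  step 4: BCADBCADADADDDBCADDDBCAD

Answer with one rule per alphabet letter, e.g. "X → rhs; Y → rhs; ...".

A->BC, B->D, C->D, D->AD

  step 3 ⇒ step 4: ADADDDBCADBCAD ⇒ BC·AD·BC·AD·AD·AD·D·D·BC·AD·D·D·BC·AD
    A ↦ BC
    B ↦ D
    C ↦ D
    D ↦ AD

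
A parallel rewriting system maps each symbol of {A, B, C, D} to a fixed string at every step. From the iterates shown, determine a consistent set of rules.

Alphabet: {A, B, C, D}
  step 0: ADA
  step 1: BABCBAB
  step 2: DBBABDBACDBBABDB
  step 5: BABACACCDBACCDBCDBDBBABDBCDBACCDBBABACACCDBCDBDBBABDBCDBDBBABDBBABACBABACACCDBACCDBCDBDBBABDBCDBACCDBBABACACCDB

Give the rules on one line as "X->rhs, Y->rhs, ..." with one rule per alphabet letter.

  step 1 ⇒ step 2: BABCBAB ⇒ DB·BAB·DB·AC·DB·BAB·DB
    A ↦ BAB
    B ↦ DB
    C ↦ AC
  step 0 ⇒ step 1: ADA ⇒ BAB·C·BAB
    D ↦ C

A->BAB, B->DB, C->AC, D->C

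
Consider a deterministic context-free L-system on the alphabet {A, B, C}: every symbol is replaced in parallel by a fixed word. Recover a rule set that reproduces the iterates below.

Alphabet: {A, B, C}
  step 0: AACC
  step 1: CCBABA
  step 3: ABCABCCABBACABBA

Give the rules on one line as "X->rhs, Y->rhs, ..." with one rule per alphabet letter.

  step 0 ⇒ step 1: AACC ⇒ C·C·BA·BA
    A ↦ C
    C ↦ BA
    B ↦ AB  (constrained at step 1)

A->C, B->AB, C->BA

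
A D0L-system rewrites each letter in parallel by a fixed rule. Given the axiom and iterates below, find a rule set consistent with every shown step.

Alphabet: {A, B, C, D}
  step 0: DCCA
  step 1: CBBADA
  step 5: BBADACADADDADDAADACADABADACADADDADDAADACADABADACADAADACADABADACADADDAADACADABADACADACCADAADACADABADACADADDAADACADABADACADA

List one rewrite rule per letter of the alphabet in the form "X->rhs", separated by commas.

A->ADA, B->DDA, C->B, D->C

  step 0 ⇒ step 1: DCCA ⇒ C·B·B·ADA
    A ↦ ADA
    C ↦ B
    D ↦ C
    B ↦ DDA  (constrained at step 1)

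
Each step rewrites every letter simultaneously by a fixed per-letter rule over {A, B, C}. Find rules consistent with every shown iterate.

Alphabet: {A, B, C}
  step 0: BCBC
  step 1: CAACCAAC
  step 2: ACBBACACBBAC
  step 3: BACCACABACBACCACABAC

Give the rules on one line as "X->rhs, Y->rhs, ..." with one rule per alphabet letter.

  step 2 ⇒ step 3: ACBBACACBBAC ⇒ B·AC·CA·CA·B·AC·B·AC·CA·CA·B·AC
    A ↦ B
    B ↦ CA
    C ↦ AC

A->B, B->CA, C->AC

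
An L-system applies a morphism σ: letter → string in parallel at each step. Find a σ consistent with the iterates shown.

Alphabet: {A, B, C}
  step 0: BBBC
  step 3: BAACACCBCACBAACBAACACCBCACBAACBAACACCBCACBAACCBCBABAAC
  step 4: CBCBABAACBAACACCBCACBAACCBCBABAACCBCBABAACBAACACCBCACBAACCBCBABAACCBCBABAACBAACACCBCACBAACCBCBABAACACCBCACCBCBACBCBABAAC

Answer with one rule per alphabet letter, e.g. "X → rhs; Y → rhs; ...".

A->BA, B->CBC, C->AC

  step 3 ⇒ step 4: BAACACCBCACBAACBAACACCBCACBAACBAACACCBCACBAACCBCBABAAC ⇒ CBC·BA·BA·AC·BA·AC·AC·CBC·AC·BA·AC·CBC·BA·BA·AC·CBC·BA·BA·AC·BA·AC·AC·CBC·AC·BA·AC·CBC·BA·BA·AC·CBC·BA·BA·AC·BA·AC·AC·CBC·AC·BA·AC·CBC·BA·BA·AC·AC·CBC·AC·CBC·BA·CBC·BA·BA·AC
    A ↦ BA
    B ↦ CBC
    C ↦ AC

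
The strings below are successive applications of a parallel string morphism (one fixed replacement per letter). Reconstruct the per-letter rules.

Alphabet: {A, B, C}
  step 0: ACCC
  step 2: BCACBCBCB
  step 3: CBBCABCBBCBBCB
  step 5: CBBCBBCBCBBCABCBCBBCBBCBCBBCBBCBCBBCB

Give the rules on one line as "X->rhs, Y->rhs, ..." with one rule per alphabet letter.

  step 2 ⇒ step 3: BCACBCBCB ⇒ CB·B·CA·B·CB·B·CB·B·CB
    A ↦ CA
    B ↦ CB
    C ↦ B

A->CA, B->CB, C->B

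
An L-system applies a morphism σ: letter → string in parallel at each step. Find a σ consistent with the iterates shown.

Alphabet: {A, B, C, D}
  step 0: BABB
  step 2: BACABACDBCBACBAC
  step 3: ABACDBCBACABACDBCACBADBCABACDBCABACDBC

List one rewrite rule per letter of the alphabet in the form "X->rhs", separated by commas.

  step 2 ⇒ step 3: BACABACDBCBACBAC ⇒ A·BAC·DBC·BAC·A·BAC·DBC·ACB·A·DBC·A·BAC·DBC·A·BAC·DBC
    A ↦ BAC
    B ↦ A
    C ↦ DBC
    D ↦ ACB

A->BAC, B->A, C->DBC, D->ACB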